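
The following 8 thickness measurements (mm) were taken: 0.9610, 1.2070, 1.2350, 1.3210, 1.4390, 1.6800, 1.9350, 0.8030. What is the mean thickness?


Formula: Average = sum / n
Substituting: Average = 10.5810 / 8
Result: 1.3226 mm


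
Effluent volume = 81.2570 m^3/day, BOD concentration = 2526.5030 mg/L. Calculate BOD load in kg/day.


Formula: BOD_load = volume * conc / 1000
Substituting: BOD_load = 81.2570 * 2526.5030 / 1000
Result: 205.2961 kg/day


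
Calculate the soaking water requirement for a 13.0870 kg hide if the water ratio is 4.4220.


Formula: Water = hide_weight * ratio
Substituting: Water = 13.0870 * 4.4220
Result: 57.8707 kg


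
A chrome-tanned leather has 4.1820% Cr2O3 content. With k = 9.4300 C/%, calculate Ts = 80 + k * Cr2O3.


Formula: Ts = 80 + k * Cr2O3
Substituting: Ts = 80 + 9.4300 * 4.1820
Result: 119.4363 C


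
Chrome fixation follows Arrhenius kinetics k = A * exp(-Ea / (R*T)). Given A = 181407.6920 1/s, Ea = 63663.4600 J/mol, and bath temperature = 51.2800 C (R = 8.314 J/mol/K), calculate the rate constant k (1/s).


T_K = T_C + 273.15 = 51.2800 + 273.15 = 324.4300 K
exponent = -Ea / (R * T_K) = -63663.4600 / (8.314 * 324.4300) = -23.6026
k = A * exp(exponent) = 181407.6920 * exp(-23.6026) = 1.0190e-05 1/s


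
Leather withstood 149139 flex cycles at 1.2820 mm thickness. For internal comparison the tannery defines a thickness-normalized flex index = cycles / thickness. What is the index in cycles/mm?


Formula: Index = cycles / thickness
Substituting: Index = 149139 / 1.2820
Result: 116333.0733 cycles/mm


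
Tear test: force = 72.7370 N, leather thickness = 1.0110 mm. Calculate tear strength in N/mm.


Formula: Tear strength = force / thickness
Substituting: Tear strength = 72.7370 / 1.0110
Result: 71.9456 N/mm


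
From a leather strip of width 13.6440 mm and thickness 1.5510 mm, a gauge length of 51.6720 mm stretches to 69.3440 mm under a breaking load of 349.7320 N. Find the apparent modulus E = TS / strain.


TS = F / (w * t) = 349.7320 / (13.6440 * 1.5510) = 16.5265 N/mm^2
strain = (Lf - L0) / L0 = (69.3440 - 51.6720) / 51.6720 = 0.3420
E = TS / strain = 16.5265 / 0.3420 = 48.3227 N/mm^2


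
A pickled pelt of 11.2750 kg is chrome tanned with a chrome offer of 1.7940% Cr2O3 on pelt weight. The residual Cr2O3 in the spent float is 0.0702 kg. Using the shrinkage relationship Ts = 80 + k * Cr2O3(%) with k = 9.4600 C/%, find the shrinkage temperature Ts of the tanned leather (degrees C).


Offered = pelt * offer_pct / 100 = 11.2750 * 1.7940 / 100 = 0.2023 kg
Uptake = offered - residual = 0.2023 - 0.0702 = 0.1321 kg
Cr2O3% on pelt = uptake / pelt * 100 = 0.1321 / 11.2750 * 100 = 1.1714 %
Ts = 80 + k * Cr2O3% = 80 + 9.4600 * 1.1714 = 91.0813 C


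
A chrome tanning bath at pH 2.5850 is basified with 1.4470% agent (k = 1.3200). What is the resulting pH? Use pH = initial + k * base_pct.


Formula: pH_final = pH_initial + k * base_pct
Substituting: pH_final = 2.5850 + 1.3200 * 1.4470
Result: 4.4950


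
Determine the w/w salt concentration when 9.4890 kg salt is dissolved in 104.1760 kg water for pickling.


Formula: Conc = salt / (water + salt) * 100
Substituting: Conc = 9.4890 / (104.1760 + 9.4890) * 100
Result: 8.3482 %


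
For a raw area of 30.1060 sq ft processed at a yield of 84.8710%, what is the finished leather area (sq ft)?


Formula: finished = raw * yield / 100
Substituting: finished = 30.1060 * 84.8710 / 100
Result: 25.5513 sq ft


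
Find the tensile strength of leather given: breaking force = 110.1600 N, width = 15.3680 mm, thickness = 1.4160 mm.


Formula: TS = force / (width * thickness)
Substituting: TS = 110.1600 / (15.3680 * 1.4160)
Result: 5.0622 N/mm^2


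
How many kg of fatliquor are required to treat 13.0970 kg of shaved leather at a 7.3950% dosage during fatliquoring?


Formula: Fat = substrate * pct / 100
Substituting: Fat = 13.0970 * 7.3950 / 100
Result: 0.9685 kg


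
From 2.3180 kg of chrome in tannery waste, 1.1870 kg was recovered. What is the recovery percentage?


Formula: Recovery = recovered / input * 100
Substituting: Recovery = 1.1870 / 2.3180 * 100
Result: 51.2079 %


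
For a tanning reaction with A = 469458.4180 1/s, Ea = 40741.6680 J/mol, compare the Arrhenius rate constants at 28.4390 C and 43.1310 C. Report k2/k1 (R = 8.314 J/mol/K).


T1 = 28.4390 + 273.15 = 301.5890 K; T2 = 43.1310 + 273.15 = 316.2810 K
k1 = A * exp(-Ea/(R*T1)) = 469458.4180 * exp(-40741.6680/(8.314*301.5890)) = 0.0412062 1/s
k2 = A * exp(-Ea/(R*T2)) = 469458.4180 * exp(-40741.6680/(8.314*316.2810)) = 0.0876517 1/s
k2/k1 = 0.0876517 / 0.0412062 = 2.1271


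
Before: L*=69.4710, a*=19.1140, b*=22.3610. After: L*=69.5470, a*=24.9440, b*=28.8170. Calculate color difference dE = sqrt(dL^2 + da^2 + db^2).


dL = 0.076, da = 5.8300, db = 6.4560
dE = sqrt(0.076^2 + 5.8300^2 + 6.4560^2) = 8.6991


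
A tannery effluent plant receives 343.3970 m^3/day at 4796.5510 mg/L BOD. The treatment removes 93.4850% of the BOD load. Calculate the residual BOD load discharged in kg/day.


Load_in = volume * conc / 1000 = 343.3970 * 4796.5510 / 1000 = 1647.1212 kg/day
Removed = Load_in * eff / 100 = 1647.1212 * 93.4850 / 100 = 1539.8113 kg/day
Load_out = Load_in - Removed = 1647.1212 - 1539.8113 = 107.3099 kg/day


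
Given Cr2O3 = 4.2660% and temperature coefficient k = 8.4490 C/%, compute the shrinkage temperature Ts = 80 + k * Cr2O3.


Formula: Ts = 80 + k * Cr2O3
Substituting: Ts = 80 + 8.4490 * 4.2660
Result: 116.0434 C


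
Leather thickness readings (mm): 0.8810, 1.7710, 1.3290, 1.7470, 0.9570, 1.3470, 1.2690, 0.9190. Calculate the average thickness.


Formula: Average = sum / n
Substituting: Average = 10.2200 / 8
Result: 1.2775 mm


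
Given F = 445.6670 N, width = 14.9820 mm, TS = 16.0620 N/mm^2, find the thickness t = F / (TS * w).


Formula: t = F / (TS * w)
Substituting: t = 445.6670 / (16.0620 * 14.9820)
Result: 1.8520 mm


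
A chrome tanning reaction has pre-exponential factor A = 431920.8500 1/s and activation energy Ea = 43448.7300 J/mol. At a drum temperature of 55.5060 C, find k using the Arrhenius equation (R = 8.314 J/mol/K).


T_K = T_C + 273.15 = 55.5060 + 273.15 = 328.6560 K
exponent = -Ea / (R * T_K) = -43448.7300 / (8.314 * 328.6560) = -15.9010
k = A * exp(exponent) = 431920.8500 * exp(-15.9010) = 0.0536625 1/s


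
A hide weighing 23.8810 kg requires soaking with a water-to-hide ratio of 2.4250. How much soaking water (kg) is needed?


Formula: Water = hide_weight * ratio
Substituting: Water = 23.8810 * 2.4250
Result: 57.9114 kg


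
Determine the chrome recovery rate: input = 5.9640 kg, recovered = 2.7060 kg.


Formula: Recovery = recovered / input * 100
Substituting: Recovery = 2.7060 / 5.9640 * 100
Result: 45.3722 %


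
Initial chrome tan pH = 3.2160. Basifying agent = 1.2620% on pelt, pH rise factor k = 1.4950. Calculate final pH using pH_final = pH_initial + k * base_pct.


Formula: pH_final = pH_initial + k * base_pct
Substituting: pH_final = 3.2160 + 1.4950 * 1.2620
Result: 5.1027


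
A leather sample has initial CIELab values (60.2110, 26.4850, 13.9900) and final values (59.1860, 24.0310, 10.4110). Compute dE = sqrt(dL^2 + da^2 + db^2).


dL = -1.0250, da = -2.4540, db = -3.5790
dE = sqrt((-1.0250)^2 + (-2.4540)^2 + (-3.5790)^2) = 4.4589


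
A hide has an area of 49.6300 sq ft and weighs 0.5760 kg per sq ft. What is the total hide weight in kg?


Formula: Weight = area * weight_per_sqft
Substituting: Weight = 49.6300 * 0.5760
Result: 28.5869 kg


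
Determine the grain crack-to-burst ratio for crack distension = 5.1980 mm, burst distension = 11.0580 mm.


Formula: Ratio = crack / burst
Substituting: Ratio = 5.1980 / 11.0580
Result: 0.4701


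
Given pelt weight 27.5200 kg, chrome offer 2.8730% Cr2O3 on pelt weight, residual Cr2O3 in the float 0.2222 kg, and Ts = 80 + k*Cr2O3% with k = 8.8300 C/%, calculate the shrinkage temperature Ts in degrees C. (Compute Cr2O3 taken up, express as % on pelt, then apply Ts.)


Offered = pelt * offer_pct / 100 = 27.5200 * 2.8730 / 100 = 0.7906 kg
Uptake = offered - residual = 0.7906 - 0.2222 = 0.5684 kg
Cr2O3% on pelt = uptake / pelt * 100 = 0.5684 / 27.5200 * 100 = 2.0656 %
Ts = 80 + k * Cr2O3% = 80 + 8.8300 * 2.0656 = 98.2391 C


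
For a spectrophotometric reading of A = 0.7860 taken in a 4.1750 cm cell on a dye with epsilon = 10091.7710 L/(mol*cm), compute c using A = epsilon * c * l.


Formula: c = A / (epsilon * l)
Substituting: c = 0.7860 / (10091.7710 * 4.1750)
Result: 1.8655e-05 mol/L


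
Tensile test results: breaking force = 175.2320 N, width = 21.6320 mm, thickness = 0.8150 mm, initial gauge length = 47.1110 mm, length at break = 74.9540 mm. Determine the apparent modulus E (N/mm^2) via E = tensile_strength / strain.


TS = F / (w * t) = 175.2320 / (21.6320 * 0.8150) = 9.9394 N/mm^2
strain = (Lf - L0) / L0 = (74.9540 - 47.1110) / 47.1110 = 0.5910
E = TS / strain = 9.9394 / 0.5910 = 16.8177 N/mm^2


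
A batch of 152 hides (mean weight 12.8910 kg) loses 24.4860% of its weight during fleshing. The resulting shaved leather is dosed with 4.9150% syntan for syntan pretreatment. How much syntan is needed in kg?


Total_raw = N * avg_wt = 152 * 12.8910 = 1959.4320 kg
Substrate = Total_raw * (1 - loss/100) = 1959.4320 * (1 - 24.4860/100) = 1479.6455 kg
Syntan = Substrate * pct / 100 = 1479.6455 * 4.9150 / 100 = 72.7246 kg


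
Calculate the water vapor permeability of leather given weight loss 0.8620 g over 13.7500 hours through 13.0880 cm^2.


Formula: WVP = loss / (area * time)
Substituting: WVP = 0.8620 / (13.0880 * 13.7500)
Result: 0.00478995 g/(cm^2*hr)


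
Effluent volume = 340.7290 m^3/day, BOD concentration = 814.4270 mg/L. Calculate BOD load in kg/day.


Formula: BOD_load = volume * conc / 1000
Substituting: BOD_load = 340.7290 * 814.4270 / 1000
Result: 277.4989 kg/day


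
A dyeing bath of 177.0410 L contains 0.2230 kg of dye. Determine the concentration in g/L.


Formula: Conc = dye_mass(kg) / volume(L) * 1000
Substituting: Conc = 0.2230 / 177.0410 * 1000
Result: 1.2596 g/L


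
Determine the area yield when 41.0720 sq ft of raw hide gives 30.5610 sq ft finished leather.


Formula: Yield = finished / raw * 100
Substituting: Yield = 30.5610 / 41.0720 * 100
Result: 74.4084 %


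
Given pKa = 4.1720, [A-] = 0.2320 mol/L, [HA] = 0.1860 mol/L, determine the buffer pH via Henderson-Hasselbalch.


ratio = [A-] / [HA] = 0.2320 / 0.1860 = 1.2473
log10(ratio) = 0.095975
pH = pKa + log10(ratio) = 4.1720 + 0.095975 = 4.2680


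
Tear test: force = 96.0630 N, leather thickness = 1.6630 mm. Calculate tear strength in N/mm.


Formula: Tear strength = force / thickness
Substituting: Tear strength = 96.0630 / 1.6630
Result: 57.7649 N/mm


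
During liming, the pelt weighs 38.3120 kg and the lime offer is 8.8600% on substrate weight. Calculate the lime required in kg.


Formula: Lime = substrate * pct / 100
Substituting: Lime = 38.3120 * 8.8600 / 100
Result: 3.3944 kg


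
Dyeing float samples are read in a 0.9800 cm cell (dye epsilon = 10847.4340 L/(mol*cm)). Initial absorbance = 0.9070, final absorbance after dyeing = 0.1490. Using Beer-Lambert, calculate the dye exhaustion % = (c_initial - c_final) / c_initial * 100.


c_initial = A_i / (epsilon * l) = 0.9070 / (10847.4340 * 0.9800) = 8.5321e-05 mol/L
c_final = A_f / (epsilon * l) = 0.1490 / (10847.4340 * 0.9800) = 1.4016e-05 mol/L
Exhaustion = (c_initial - c_final) / c_initial * 100 = (8.5321e-05 - 1.4016e-05) / 8.5321e-05 * 100 = 83.5722 %


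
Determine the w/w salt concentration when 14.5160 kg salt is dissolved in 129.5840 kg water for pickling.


Formula: Conc = salt / (water + salt) * 100
Substituting: Conc = 14.5160 / (129.5840 + 14.5160) * 100
Result: 10.0736 %


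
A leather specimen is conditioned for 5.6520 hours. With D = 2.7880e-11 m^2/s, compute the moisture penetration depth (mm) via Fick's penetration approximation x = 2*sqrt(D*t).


t = 5.6520 hr * 3600 = 20347.2000 s
D * t = 2.7880e-11 * 20347.2000 = 5.6728e-07
x = 2 * sqrt(D*t) = 2 * sqrt(5.6728e-07) = 0.00150636 m = 1.5064 mm


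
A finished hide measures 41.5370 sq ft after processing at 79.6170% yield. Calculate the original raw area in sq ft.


Formula: raw = finished * 100 / yield
Substituting: raw = 41.5370 * 100 / 79.6170
Result: 52.1710 sq ft


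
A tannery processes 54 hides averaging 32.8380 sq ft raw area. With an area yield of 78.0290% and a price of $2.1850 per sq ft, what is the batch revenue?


Raw_total = N * avg_area = 54 * 32.8380 = 1773.2520 sq ft
Finished = Raw_total * yield / 100 = 1773.2520 * 78.0290 / 100 = 1383.6508 sq ft
Value = Finished * price = 1383.6508 * 2.1850 = 3023.2770 $


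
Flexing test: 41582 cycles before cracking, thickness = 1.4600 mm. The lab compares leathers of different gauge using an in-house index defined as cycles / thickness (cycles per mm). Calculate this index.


Formula: Index = cycles / thickness
Substituting: Index = 41582 / 1.4600
Result: 28480.8219 cycles/mm


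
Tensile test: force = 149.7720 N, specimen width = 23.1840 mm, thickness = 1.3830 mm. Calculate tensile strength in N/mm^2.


Formula: TS = force / (width * thickness)
Substituting: TS = 149.7720 / (23.1840 * 1.3830)
Result: 4.6711 N/mm^2


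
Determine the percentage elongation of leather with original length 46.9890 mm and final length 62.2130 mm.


Formula: Elongation = (Lf - L0) / L0 * 100
Substituting: Elongation = (62.2130 - 46.9890) / 46.9890 * 100
Result: 32.3991 %


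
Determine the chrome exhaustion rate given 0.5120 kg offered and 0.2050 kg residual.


Formula: Uptake = (offered - residual) / offered * 100
Substituting: Uptake = (0.5120 - 0.2050) / 0.5120 * 100
Result: 59.9609 %


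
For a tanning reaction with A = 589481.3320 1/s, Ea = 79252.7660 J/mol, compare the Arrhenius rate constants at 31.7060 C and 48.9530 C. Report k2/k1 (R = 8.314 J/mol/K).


T1 = 31.7060 + 273.15 = 304.8560 K; T2 = 48.9530 + 273.15 = 322.1030 K
k1 = A * exp(-Ea/(R*T1)) = 589481.3320 * exp(-79252.7660/(8.314*304.8560)) = 1.5511e-08 1/s
k2 = A * exp(-Ea/(R*T2)) = 589481.3320 * exp(-79252.7660/(8.314*322.1030)) = 8.2753e-08 1/s
k2/k1 = 8.2753e-08 / 1.5511e-08 = 5.3350


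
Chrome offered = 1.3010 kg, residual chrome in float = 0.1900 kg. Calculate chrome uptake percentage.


Formula: Uptake = (offered - residual) / offered * 100
Substituting: Uptake = (1.3010 - 0.1900) / 1.3010 * 100
Result: 85.3958 %


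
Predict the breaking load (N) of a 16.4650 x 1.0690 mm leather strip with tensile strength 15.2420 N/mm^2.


Formula: F = TS * w * t
Substituting: F = 15.2420 * 16.4650 * 1.0690
Result: 268.2757 N


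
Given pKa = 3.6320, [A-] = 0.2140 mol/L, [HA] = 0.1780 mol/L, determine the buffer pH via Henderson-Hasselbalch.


ratio = [A-] / [HA] = 0.2140 / 0.1780 = 1.2022
log10(ratio) = 0.0799938
pH = pKa + log10(ratio) = 3.6320 + 0.0799938 = 3.7120


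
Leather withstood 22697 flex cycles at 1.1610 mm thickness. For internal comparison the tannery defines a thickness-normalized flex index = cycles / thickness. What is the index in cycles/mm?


Formula: Index = cycles / thickness
Substituting: Index = 22697 / 1.1610
Result: 19549.5263 cycles/mm


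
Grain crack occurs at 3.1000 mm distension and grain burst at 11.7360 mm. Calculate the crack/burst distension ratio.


Formula: Ratio = crack / burst
Substituting: Ratio = 3.1000 / 11.7360
Result: 0.2641


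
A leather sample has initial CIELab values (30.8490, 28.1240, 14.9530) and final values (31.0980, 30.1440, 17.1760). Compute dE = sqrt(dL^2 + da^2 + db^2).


dL = 0.2490, da = 2.0200, db = 2.2230
dE = sqrt(0.2490^2 + 2.0200^2 + 2.2230^2) = 3.0140


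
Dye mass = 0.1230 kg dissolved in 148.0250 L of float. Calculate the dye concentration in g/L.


Formula: Conc = dye_mass(kg) / volume(L) * 1000
Substituting: Conc = 0.1230 / 148.0250 * 1000
Result: 0.8309 g/L


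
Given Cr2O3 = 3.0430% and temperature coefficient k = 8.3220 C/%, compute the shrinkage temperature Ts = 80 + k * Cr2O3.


Formula: Ts = 80 + k * Cr2O3
Substituting: Ts = 80 + 8.3220 * 3.0430
Result: 105.3238 C


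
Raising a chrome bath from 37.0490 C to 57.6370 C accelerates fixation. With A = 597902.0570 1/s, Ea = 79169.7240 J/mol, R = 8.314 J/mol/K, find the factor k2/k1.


T1 = 37.0490 + 273.15 = 310.1990 K; T2 = 57.6370 + 273.15 = 330.7870 K
k1 = A * exp(-Ea/(R*T1)) = 597902.0570 * exp(-79169.7240/(8.314*310.1990)) = 2.7842e-08 1/s
k2 = A * exp(-Ea/(R*T2)) = 597902.0570 * exp(-79169.7240/(8.314*330.7870)) = 1.8814e-07 1/s
k2/k1 = 1.8814e-07 / 2.7842e-08 = 6.7573


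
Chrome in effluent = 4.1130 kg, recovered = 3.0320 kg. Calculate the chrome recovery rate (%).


Formula: Recovery = recovered / input * 100
Substituting: Recovery = 3.0320 / 4.1130 * 100
Result: 73.7175 %


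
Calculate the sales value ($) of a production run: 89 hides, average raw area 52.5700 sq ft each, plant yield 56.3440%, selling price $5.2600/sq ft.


Raw_total = N * avg_area = 89 * 52.5700 = 4678.7300 sq ft
Finished = Raw_total * yield / 100 = 4678.7300 * 56.3440 / 100 = 2636.1836 sq ft
Value = Finished * price = 2636.1836 * 5.2600 = 13866.3259 $


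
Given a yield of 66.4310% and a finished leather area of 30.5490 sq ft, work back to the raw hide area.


Formula: raw = finished * 100 / yield
Substituting: raw = 30.5490 * 100 / 66.4310
Result: 45.9861 sq ft


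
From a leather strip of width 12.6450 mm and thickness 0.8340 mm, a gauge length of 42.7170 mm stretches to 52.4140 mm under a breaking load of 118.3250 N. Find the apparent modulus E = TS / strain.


TS = F / (w * t) = 118.3250 / (12.6450 * 0.8340) = 11.2200 N/mm^2
strain = (Lf - L0) / L0 = (52.4140 - 42.7170) / 42.7170 = 0.2270
E = TS / strain = 11.2200 / 0.2270 = 49.4259 N/mm^2


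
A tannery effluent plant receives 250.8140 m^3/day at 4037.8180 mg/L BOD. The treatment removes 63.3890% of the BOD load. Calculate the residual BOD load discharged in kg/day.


Load_in = volume * conc / 1000 = 250.8140 * 4037.8180 / 1000 = 1012.7413 kg/day
Removed = Load_in * eff / 100 = 1012.7413 * 63.3890 / 100 = 641.9666 kg/day
Load_out = Load_in - Removed = 1012.7413 - 641.9666 = 370.7747 kg/day


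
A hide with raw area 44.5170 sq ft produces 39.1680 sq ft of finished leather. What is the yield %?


Formula: Yield = finished / raw * 100
Substituting: Yield = 39.1680 / 44.5170 * 100
Result: 87.9844 %


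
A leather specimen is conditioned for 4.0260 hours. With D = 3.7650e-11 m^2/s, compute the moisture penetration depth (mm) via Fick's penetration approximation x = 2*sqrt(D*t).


t = 4.0260 hr * 3600 = 14493.6000 s
D * t = 3.7650e-11 * 14493.6000 = 5.4568e-07
x = 2 * sqrt(D*t) = 2 * sqrt(5.4568e-07) = 0.00147741 m = 1.4774 mm


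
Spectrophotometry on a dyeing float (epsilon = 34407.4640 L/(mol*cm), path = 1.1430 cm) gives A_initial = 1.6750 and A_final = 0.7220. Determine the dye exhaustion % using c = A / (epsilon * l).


c_initial = A_i / (epsilon * l) = 1.6750 / (34407.4640 * 1.1430) = 4.2591e-05 mol/L
c_final = A_f / (epsilon * l) = 0.7220 / (34407.4640 * 1.1430) = 1.8359e-05 mol/L
Exhaustion = (c_initial - c_final) / c_initial * 100 = (4.2591e-05 - 1.8359e-05) / 4.2591e-05 * 100 = 56.8955 %


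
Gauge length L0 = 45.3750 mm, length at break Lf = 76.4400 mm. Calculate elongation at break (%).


Formula: Elongation = (Lf - L0) / L0 * 100
Substituting: Elongation = (76.4400 - 45.3750) / 45.3750 * 100
Result: 68.4628 %


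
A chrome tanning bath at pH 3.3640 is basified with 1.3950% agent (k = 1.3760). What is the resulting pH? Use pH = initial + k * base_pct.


Formula: pH_final = pH_initial + k * base_pct
Substituting: pH_final = 3.3640 + 1.3760 * 1.3950
Result: 5.2835


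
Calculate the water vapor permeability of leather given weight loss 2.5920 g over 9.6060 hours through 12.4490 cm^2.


Formula: WVP = loss / (area * time)
Substituting: WVP = 2.5920 / (12.4490 * 9.6060)
Result: 0.0216749 g/(cm^2*hr)


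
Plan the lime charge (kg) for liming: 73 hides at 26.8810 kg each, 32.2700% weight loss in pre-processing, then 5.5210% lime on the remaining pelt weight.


Total_raw = N * avg_wt = 73 * 26.8810 = 1962.3130 kg
Substrate = Total_raw * (1 - loss/100) = 1962.3130 * (1 - 32.2700/100) = 1329.0746 kg
Lime = Substrate * pct / 100 = 1329.0746 * 5.5210 / 100 = 73.3782 kg


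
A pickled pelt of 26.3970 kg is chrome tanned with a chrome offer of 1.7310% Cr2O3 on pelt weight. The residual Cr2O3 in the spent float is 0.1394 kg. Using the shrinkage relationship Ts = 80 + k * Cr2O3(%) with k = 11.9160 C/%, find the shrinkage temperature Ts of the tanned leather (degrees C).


Offered = pelt * offer_pct / 100 = 26.3970 * 1.7310 / 100 = 0.4569 kg
Uptake = offered - residual = 0.4569 - 0.1394 = 0.3175 kg
Cr2O3% on pelt = uptake / pelt * 100 = 0.3175 / 26.3970 * 100 = 1.2029 %
Ts = 80 + k * Cr2O3% = 80 + 11.9160 * 1.2029 = 94.3339 C


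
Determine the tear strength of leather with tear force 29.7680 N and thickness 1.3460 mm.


Formula: Tear strength = force / thickness
Substituting: Tear strength = 29.7680 / 1.3460
Result: 22.1159 N/mm


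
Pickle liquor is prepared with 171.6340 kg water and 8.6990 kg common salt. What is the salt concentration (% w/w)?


Formula: Conc = salt / (water + salt) * 100
Substituting: Conc = 8.6990 / (171.6340 + 8.6990) * 100
Result: 4.8239 %


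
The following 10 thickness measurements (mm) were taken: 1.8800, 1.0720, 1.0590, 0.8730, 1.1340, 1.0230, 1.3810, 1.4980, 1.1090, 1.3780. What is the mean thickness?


Formula: Average = sum / n
Substituting: Average = 12.4070 / 10
Result: 1.2407 mm


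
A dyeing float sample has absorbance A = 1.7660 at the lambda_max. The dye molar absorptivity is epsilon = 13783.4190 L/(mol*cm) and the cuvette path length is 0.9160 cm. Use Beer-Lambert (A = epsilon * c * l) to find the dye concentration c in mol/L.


Formula: c = A / (epsilon * l)
Substituting: c = 1.7660 / (13783.4190 * 0.9160)
Result: 1.3987e-04 mol/L


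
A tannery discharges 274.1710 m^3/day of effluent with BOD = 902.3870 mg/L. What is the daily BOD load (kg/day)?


Formula: BOD_load = volume * conc / 1000
Substituting: BOD_load = 274.1710 * 902.3870 / 1000
Result: 247.4083 kg/day


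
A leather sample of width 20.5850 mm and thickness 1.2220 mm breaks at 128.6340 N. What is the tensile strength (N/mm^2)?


Formula: TS = force / (width * thickness)
Substituting: TS = 128.6340 / (20.5850 * 1.2220)
Result: 5.1137 N/mm^2


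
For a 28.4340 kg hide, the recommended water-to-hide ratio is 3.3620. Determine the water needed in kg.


Formula: Water = hide_weight * ratio
Substituting: Water = 28.4340 * 3.3620
Result: 95.5951 kg


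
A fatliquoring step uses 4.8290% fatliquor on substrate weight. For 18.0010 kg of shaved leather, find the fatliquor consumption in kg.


Formula: Fat = substrate * pct / 100
Substituting: Fat = 18.0010 * 4.8290 / 100
Result: 0.8693 kg


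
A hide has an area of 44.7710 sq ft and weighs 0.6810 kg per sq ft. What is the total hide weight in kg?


Formula: Weight = area * weight_per_sqft
Substituting: Weight = 44.7710 * 0.6810
Result: 30.4891 kg


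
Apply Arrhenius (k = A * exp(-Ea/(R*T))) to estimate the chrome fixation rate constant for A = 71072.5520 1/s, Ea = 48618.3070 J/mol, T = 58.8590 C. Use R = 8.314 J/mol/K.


T_K = T_C + 273.15 = 58.8590 + 273.15 = 332.0090 K
exponent = -Ea / (R * T_K) = -48618.3070 / (8.314 * 332.0090) = -17.6133
k = A * exp(exponent) = 71072.5520 * exp(-17.6133) = 0.00159352 1/s


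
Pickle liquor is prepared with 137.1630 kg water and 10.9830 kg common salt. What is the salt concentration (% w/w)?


Formula: Conc = salt / (water + salt) * 100
Substituting: Conc = 10.9830 / (137.1630 + 10.9830) * 100
Result: 7.4136 %


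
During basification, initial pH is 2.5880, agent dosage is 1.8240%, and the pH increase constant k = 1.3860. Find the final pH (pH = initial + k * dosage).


Formula: pH_final = pH_initial + k * base_pct
Substituting: pH_final = 2.5880 + 1.3860 * 1.8240
Result: 5.1161


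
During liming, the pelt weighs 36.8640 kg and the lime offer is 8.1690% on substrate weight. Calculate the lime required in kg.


Formula: Lime = substrate * pct / 100
Substituting: Lime = 36.8640 * 8.1690 / 100
Result: 3.0114 kg


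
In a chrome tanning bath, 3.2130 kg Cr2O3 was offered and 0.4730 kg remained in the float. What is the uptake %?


Formula: Uptake = (offered - residual) / offered * 100
Substituting: Uptake = (3.2130 - 0.4730) / 3.2130 * 100
Result: 85.2786 %


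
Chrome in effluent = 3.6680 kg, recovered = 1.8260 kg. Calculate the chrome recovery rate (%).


Formula: Recovery = recovered / input * 100
Substituting: Recovery = 1.8260 / 3.6680 * 100
Result: 49.7819 %


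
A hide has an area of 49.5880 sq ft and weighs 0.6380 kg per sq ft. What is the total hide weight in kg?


Formula: Weight = area * weight_per_sqft
Substituting: Weight = 49.5880 * 0.6380
Result: 31.6371 kg


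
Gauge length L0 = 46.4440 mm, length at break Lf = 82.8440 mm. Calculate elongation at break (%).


Formula: Elongation = (Lf - L0) / L0 * 100
Substituting: Elongation = (82.8440 - 46.4440) / 46.4440 * 100
Result: 78.3740 %


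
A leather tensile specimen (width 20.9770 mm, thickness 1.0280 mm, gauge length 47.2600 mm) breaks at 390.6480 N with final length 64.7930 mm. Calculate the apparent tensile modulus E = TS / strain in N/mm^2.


TS = F / (w * t) = 390.6480 / (20.9770 * 1.0280) = 18.1154 N/mm^2
strain = (Lf - L0) / L0 = (64.7930 - 47.2600) / 47.2600 = 0.3710
E = TS / strain = 18.1154 / 0.3710 = 48.8300 N/mm^2


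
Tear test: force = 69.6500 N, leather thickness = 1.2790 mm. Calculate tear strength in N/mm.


Formula: Tear strength = force / thickness
Substituting: Tear strength = 69.6500 / 1.2790
Result: 54.4566 N/mm


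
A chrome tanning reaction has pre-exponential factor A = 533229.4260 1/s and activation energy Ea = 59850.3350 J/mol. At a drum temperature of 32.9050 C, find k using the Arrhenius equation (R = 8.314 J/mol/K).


T_K = T_C + 273.15 = 32.9050 + 273.15 = 306.0550 K
exponent = -Ea / (R * T_K) = -59850.3350 / (8.314 * 306.0550) = -23.5211
k = A * exp(exponent) = 533229.4260 * exp(-23.5211) = 3.2497e-05 1/s


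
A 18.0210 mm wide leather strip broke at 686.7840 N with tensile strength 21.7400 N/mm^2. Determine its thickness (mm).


Formula: t = F / (TS * w)
Substituting: t = 686.7840 / (21.7400 * 18.0210)
Result: 1.7530 mm


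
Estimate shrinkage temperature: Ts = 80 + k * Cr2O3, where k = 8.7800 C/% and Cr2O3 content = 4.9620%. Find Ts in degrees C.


Formula: Ts = 80 + k * Cr2O3
Substituting: Ts = 80 + 8.7800 * 4.9620
Result: 123.5664 C


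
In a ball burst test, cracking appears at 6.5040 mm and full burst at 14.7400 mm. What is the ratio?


Formula: Ratio = crack / burst
Substituting: Ratio = 6.5040 / 14.7400
Result: 0.4412


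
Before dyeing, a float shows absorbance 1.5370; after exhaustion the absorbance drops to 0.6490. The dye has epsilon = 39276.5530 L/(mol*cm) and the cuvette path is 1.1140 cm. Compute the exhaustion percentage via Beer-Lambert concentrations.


c_initial = A_i / (epsilon * l) = 1.5370 / (39276.5530 * 1.1140) = 3.5128e-05 mol/L
c_final = A_f / (epsilon * l) = 0.6490 / (39276.5530 * 1.1140) = 1.4833e-05 mol/L
Exhaustion = (c_initial - c_final) / c_initial * 100 = (3.5128e-05 - 1.4833e-05) / 3.5128e-05 * 100 = 57.7749 %


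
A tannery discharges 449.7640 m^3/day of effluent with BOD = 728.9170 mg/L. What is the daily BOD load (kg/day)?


Formula: BOD_load = volume * conc / 1000
Substituting: BOD_load = 449.7640 * 728.9170 / 1000
Result: 327.8406 kg/day


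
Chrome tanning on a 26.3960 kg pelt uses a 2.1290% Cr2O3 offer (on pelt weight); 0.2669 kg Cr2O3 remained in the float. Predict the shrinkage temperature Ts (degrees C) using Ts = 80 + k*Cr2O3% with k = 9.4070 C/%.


Offered = pelt * offer_pct / 100 = 26.3960 * 2.1290 / 100 = 0.5620 kg
Uptake = offered - residual = 0.5620 - 0.2669 = 0.2951 kg
Cr2O3% on pelt = uptake / pelt * 100 = 0.2951 / 26.3960 * 100 = 1.1179 %
Ts = 80 + k * Cr2O3% = 80 + 9.4070 * 1.1179 = 90.5157 C


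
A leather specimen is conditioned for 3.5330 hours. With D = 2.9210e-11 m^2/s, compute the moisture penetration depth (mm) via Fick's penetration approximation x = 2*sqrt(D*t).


t = 3.5330 hr * 3600 = 12718.8000 s
D * t = 2.9210e-11 * 12718.8000 = 3.7152e-07
x = 2 * sqrt(D*t) = 2 * sqrt(3.7152e-07) = 0.00121904 m = 1.2190 mm


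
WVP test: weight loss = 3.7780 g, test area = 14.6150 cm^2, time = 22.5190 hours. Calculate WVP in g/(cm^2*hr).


Formula: WVP = loss / (area * time)
Substituting: WVP = 3.7780 / (14.6150 * 22.5190)
Result: 0.0114793 g/(cm^2*hr)


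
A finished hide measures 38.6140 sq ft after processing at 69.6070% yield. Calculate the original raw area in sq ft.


Formula: raw = finished * 100 / yield
Substituting: raw = 38.6140 * 100 / 69.6070
Result: 55.4743 sq ft


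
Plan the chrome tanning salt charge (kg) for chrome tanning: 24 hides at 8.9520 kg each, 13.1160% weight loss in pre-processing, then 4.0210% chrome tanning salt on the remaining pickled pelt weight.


Total_raw = N * avg_wt = 24 * 8.9520 = 214.8480 kg
Substrate = Total_raw * (1 - loss/100) = 214.8480 * (1 - 13.1160/100) = 186.6685 kg
Chrome = Substrate * pct / 100 = 186.6685 * 4.0210 / 100 = 7.5059 kg


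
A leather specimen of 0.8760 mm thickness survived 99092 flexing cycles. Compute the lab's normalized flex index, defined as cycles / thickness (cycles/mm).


Formula: Index = cycles / thickness
Substituting: Index = 99092 / 0.8760
Result: 113118.7215 cycles/mm


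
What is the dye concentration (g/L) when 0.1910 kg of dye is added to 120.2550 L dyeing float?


Formula: Conc = dye_mass(kg) / volume(L) * 1000
Substituting: Conc = 0.1910 / 120.2550 * 1000
Result: 1.5883 g/L


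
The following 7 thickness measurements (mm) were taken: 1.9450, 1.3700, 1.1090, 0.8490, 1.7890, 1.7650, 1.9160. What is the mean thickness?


Formula: Average = sum / n
Substituting: Average = 10.7430 / 7
Result: 1.5347 mm


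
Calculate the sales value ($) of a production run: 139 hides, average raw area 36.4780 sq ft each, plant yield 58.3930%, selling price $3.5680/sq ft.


Raw_total = N * avg_area = 139 * 36.4780 = 5070.4420 sq ft
Finished = Raw_total * yield / 100 = 5070.4420 * 58.3930 / 100 = 2960.7832 sq ft
Value = Finished * price = 2960.7832 * 3.5680 = 10564.0744 $


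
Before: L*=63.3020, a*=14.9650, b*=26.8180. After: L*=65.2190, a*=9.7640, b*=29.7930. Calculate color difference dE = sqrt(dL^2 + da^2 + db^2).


dL = 1.9170, da = -5.2010, db = 2.9750
dE = sqrt(1.9170^2 + (-5.2010)^2 + 2.9750^2) = 6.2909


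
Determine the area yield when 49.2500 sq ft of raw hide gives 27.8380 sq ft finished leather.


Formula: Yield = finished / raw * 100
Substituting: Yield = 27.8380 / 49.2500 * 100
Result: 56.5239 %


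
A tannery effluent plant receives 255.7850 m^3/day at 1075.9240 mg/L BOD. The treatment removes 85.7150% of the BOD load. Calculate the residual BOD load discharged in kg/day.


Load_in = volume * conc / 1000 = 255.7850 * 1075.9240 / 1000 = 275.2052 kg/day
Removed = Load_in * eff / 100 = 275.2052 * 85.7150 / 100 = 235.8922 kg/day
Load_out = Load_in - Removed = 275.2052 - 235.8922 = 39.3131 kg/day


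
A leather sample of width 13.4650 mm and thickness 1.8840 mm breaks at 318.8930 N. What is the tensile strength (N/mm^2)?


Formula: TS = force / (width * thickness)
Substituting: TS = 318.8930 / (13.4650 * 1.8840)
Result: 12.5706 N/mm^2


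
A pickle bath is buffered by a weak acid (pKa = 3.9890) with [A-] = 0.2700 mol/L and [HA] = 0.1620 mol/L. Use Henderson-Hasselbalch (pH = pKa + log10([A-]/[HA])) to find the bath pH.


ratio = [A-] / [HA] = 0.2700 / 0.1620 = 1.6667
log10(ratio) = 0.2218
pH = pKa + log10(ratio) = 3.9890 + 0.2218 = 4.2108


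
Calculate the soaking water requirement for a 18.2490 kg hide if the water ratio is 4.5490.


Formula: Water = hide_weight * ratio
Substituting: Water = 18.2490 * 4.5490
Result: 83.0147 kg


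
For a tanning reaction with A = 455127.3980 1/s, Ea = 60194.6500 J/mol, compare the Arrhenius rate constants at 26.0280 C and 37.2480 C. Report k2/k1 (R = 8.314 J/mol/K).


T1 = 26.0280 + 273.15 = 299.1780 K; T2 = 37.2480 + 273.15 = 310.3980 K
k1 = A * exp(-Ea/(R*T1)) = 455127.3980 * exp(-60194.6500/(8.314*299.1780)) = 1.4065e-05 1/s
k2 = A * exp(-Ea/(R*T2)) = 455127.3980 * exp(-60194.6500/(8.314*310.3980)) = 3.3732e-05 1/s
k2/k1 = 3.3732e-05 / 1.4065e-05 = 2.3983


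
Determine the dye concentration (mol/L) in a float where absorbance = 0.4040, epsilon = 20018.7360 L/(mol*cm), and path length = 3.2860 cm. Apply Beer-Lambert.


Formula: c = A / (epsilon * l)
Substituting: c = 0.4040 / (20018.7360 * 3.2860)
Result: 6.1415e-06 mol/L


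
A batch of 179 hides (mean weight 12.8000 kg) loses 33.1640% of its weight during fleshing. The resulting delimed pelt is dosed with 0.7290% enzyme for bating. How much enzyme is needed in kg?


Total_raw = N * avg_wt = 179 * 12.8000 = 2291.2000 kg
Substrate = Total_raw * (1 - loss/100) = 2291.2000 * (1 - 33.1640/100) = 1531.3464 kg
Enzyme = Substrate * pct / 100 = 1531.3464 * 0.7290 / 100 = 11.1635 kg


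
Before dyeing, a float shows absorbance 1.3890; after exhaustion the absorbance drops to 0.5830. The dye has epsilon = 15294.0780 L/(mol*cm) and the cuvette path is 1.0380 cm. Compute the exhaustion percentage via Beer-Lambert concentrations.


c_initial = A_i / (epsilon * l) = 1.3890 / (15294.0780 * 1.0380) = 8.7495e-05 mol/L
c_final = A_f / (epsilon * l) = 0.5830 / (15294.0780 * 1.0380) = 3.6724e-05 mol/L
Exhaustion = (c_initial - c_final) / c_initial * 100 = (8.7495e-05 - 3.6724e-05) / 8.7495e-05 * 100 = 58.0274 %


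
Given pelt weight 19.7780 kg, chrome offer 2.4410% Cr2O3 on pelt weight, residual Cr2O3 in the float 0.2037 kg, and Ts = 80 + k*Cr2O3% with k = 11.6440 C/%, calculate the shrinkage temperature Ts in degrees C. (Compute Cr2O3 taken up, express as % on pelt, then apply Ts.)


Offered = pelt * offer_pct / 100 = 19.7780 * 2.4410 / 100 = 0.4828 kg
Uptake = offered - residual = 0.4828 - 0.2037 = 0.2791 kg
Cr2O3% on pelt = uptake / pelt * 100 = 0.2791 / 19.7780 * 100 = 1.4111 %
Ts = 80 + k * Cr2O3% = 80 + 11.6440 * 1.4111 = 96.4305 C


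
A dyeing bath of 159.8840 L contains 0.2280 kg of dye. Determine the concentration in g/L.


Formula: Conc = dye_mass(kg) / volume(L) * 1000
Substituting: Conc = 0.2280 / 159.8840 * 1000
Result: 1.4260 g/L


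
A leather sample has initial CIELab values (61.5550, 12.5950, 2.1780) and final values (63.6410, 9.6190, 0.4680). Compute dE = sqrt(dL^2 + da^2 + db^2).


dL = 2.0860, da = -2.9760, db = -1.7100
dE = sqrt(2.0860^2 + (-2.9760)^2 + (-1.7100)^2) = 4.0165


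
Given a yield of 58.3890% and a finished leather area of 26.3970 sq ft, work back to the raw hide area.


Formula: raw = finished * 100 / yield
Substituting: raw = 26.3970 * 100 / 58.3890
Result: 45.2089 sq ft


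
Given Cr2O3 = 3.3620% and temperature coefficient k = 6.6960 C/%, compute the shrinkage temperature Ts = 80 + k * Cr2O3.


Formula: Ts = 80 + k * Cr2O3
Substituting: Ts = 80 + 6.6960 * 3.3620
Result: 102.5120 C


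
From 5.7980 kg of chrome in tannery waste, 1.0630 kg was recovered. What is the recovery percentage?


Formula: Recovery = recovered / input * 100
Substituting: Recovery = 1.0630 / 5.7980 * 100
Result: 18.3339 %


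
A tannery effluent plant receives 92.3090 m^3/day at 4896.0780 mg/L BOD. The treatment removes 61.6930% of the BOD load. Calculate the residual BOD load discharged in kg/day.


Load_in = volume * conc / 1000 = 92.3090 * 4896.0780 / 1000 = 451.9521 kg/day
Removed = Load_in * eff / 100 = 451.9521 * 61.6930 / 100 = 278.8228 kg/day
Load_out = Load_in - Removed = 451.9521 - 278.8228 = 173.1293 kg/day


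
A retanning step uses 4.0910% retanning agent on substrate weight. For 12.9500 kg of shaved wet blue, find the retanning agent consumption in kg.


Formula: Retan = substrate * pct / 100
Substituting: Retan = 12.9500 * 4.0910 / 100
Result: 0.5298 kg


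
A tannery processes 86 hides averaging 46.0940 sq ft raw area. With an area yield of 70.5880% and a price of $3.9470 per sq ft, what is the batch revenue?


Raw_total = N * avg_area = 86 * 46.0940 = 3964.0840 sq ft
Finished = Raw_total * yield / 100 = 3964.0840 * 70.5880 / 100 = 2798.1676 sq ft
Value = Finished * price = 2798.1676 * 3.9470 = 11044.3676 $


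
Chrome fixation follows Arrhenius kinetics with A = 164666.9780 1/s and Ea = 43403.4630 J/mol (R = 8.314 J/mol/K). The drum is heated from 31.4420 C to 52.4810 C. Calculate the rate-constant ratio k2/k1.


T1 = 31.4420 + 273.15 = 304.5920 K; T2 = 52.4810 + 273.15 = 325.6310 K
k1 = A * exp(-Ea/(R*T1)) = 164666.9780 * exp(-43403.4630/(8.314*304.5920)) = 0.00593001 1/s
k2 = A * exp(-Ea/(R*T2)) = 164666.9780 * exp(-43403.4630/(8.314*325.6310)) = 0.0179466 1/s
k2/k1 = 0.0179466 / 0.00593001 = 3.0264


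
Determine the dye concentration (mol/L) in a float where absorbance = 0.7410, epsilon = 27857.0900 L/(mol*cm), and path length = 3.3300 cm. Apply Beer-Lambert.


Formula: c = A / (epsilon * l)
Substituting: c = 0.7410 / (27857.0900 * 3.3300)
Result: 7.9880e-06 mol/L


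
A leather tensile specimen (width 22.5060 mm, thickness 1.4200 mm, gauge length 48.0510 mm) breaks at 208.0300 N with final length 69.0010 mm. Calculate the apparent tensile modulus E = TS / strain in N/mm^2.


TS = F / (w * t) = 208.0300 / (22.5060 * 1.4200) = 6.5094 N/mm^2
strain = (Lf - L0) / L0 = (69.0010 - 48.0510) / 48.0510 = 0.4360
E = TS / strain = 6.5094 / 0.4360 = 14.9299 N/mm^2


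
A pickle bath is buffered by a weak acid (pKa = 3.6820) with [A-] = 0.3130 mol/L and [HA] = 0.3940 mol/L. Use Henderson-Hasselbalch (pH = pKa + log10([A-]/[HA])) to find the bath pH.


ratio = [A-] / [HA] = 0.3130 / 0.3940 = 0.7944
log10(ratio) = -0.0999519
pH = pKa + log10(ratio) = 3.6820 - 0.0999519 = 3.5820


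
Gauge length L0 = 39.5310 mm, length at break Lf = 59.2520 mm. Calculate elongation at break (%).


Formula: Elongation = (Lf - L0) / L0 * 100
Substituting: Elongation = (59.2520 - 39.5310) / 39.5310 * 100
Result: 49.8874 %


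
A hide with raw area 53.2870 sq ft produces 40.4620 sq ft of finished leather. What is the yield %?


Formula: Yield = finished / raw * 100
Substituting: Yield = 40.4620 / 53.2870 * 100
Result: 75.9322 %


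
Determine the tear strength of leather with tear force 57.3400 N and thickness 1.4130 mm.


Formula: Tear strength = force / thickness
Substituting: Tear strength = 57.3400 / 1.4130
Result: 40.5803 N/mm


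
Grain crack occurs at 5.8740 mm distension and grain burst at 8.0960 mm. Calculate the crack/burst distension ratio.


Formula: Ratio = crack / burst
Substituting: Ratio = 5.8740 / 8.0960
Result: 0.7255


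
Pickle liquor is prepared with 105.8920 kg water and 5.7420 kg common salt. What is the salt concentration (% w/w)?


Formula: Conc = salt / (water + salt) * 100
Substituting: Conc = 5.7420 / (105.8920 + 5.7420) * 100
Result: 5.1436 %


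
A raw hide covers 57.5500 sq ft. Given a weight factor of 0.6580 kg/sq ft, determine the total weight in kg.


Formula: Weight = area * weight_per_sqft
Substituting: Weight = 57.5500 * 0.6580
Result: 37.8679 kg


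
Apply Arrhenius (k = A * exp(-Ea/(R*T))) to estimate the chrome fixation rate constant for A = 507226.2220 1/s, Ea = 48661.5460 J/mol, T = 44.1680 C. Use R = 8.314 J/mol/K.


T_K = T_C + 273.15 = 44.1680 + 273.15 = 317.3180 K
exponent = -Ea / (R * T_K) = -48661.5460 / (8.314 * 317.3180) = -18.4451
k = A * exp(exponent) = 507226.2220 * exp(-18.4451) = 0.00494987 1/s


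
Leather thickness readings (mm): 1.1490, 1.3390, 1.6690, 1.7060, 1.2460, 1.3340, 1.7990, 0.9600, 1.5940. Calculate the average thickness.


Formula: Average = sum / n
Substituting: Average = 12.7960 / 9
Result: 1.4218 mm
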